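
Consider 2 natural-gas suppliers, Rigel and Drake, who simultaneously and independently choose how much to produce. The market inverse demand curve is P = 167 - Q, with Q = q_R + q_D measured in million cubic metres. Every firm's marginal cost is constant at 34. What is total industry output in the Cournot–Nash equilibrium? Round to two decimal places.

88.67

Each firm earns π_i = (167 - Q)q_i - 34q_i.
First-order condition (treating rivals' output as given): 133 - 2q_i - q_j = 0.
By symmetry each firm produces the same amount; substituting q_j = q_i yields q_i = 133/3.
Total output Q = 133/3 + 133/3 = 266/3.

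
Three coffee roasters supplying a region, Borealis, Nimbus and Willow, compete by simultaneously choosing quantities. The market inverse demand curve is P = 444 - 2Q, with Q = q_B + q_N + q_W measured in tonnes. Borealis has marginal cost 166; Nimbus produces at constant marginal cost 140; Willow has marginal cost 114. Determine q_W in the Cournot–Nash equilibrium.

Borealis's profit: π_B = (444 - 2Q)q_B - (166q_B). Setting ∂π_B/∂q_B = 0: 278 - 4q_B - 2(q_N + q_W) = 0.
Nimbus's profit: π_N = (444 - 2Q)q_N - (140q_N). Setting ∂π_N/∂q_N = 0: 304 - 4q_N - 2(q_B + q_W) = 0.
Willow's profit: π_W = (444 - 2Q)q_W - (114q_W). Setting ∂π_W/∂q_W = 0: 330 - 4q_W - 2(q_B + q_N) = 0.
Summing all 3 equations gives 912 − 8Q = 0, hence Q = 114.
Back-substituting: q_B = (278 − 228)/2 = 25, q_N = (304 − 228)/2 = 38, q_W = (330 − 228)/2 = 51.

51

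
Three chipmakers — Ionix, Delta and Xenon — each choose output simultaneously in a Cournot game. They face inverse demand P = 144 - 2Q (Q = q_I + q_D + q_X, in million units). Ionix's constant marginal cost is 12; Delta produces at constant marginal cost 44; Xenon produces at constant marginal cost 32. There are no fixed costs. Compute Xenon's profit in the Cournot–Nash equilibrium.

Ionix's profit: π_I = (144 - 2Q)q_I - (12q_I). Setting ∂π_I/∂q_I = 0: 132 - 4q_I - 2(q_D + q_X) = 0.
Delta's profit: π_D = (144 - 2Q)q_D - (44q_D). Setting ∂π_D/∂q_D = 0: 100 - 4q_D - 2(q_I + q_X) = 0.
Xenon's first-order condition: 112 - 4q_X - 2(q_I + q_D) = 0.
Summing all 3 equations gives 344 − 8Q = 0, hence Q = 43.
Back-substituting: q_I = (132 − 86)/2 = 23, q_D = (100 − 86)/2 = 7, q_X = (112 − 86)/2 = 13.
Price P = 144 - 2·43 = 58.
Xenon's profit: (58 - 32)·13 = 338.

338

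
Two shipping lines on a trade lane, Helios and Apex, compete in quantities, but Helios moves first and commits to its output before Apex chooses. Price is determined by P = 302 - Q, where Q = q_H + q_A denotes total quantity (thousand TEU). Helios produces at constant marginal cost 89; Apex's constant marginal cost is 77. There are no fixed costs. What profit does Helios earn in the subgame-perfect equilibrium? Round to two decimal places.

5050.13

Solve by backward induction. Given q_H, the follower Apex maximises π_A = (302 - q_H - q_A)q_A - 77q_A.
Follower FOC: 225 - q_H - 2q_A = 0, so q_A(q_H) = (225 - q_H)/2.
The leader anticipates this reaction. Substituting into P = 302 - Q gives P = 379/2 - (1/2)q_H, so π_H = (379/2 - (1/2)q_H)q_H - 89q_H.
Leader FOC: 201/2 - q_H = 0, so q_H = 201/2.
Then q_A = (225 - 201/2)/2 = 249/4.
Price P = 302 - 651/4 = 557/4.
Helios's profit: (557/4 - 89)·(201/2) = 5050.1250.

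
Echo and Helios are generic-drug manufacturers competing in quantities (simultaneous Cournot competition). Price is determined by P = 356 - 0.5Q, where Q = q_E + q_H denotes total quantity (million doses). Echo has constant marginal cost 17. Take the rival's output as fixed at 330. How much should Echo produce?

174

With the rival's output fixed at 330, Echo's profit is π_E = (356 - (1/2)·330 - (1/2)q_E)q_E - (17q_E) = (191 - (1/2)q_E)q_E - (17q_E).
∂π_E/∂q_E = 174 - q_E = 0, so q_E = 174.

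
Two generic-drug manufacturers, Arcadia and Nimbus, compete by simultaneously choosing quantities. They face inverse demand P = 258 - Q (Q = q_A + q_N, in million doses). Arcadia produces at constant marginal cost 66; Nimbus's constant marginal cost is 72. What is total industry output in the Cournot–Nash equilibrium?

Arcadia's profit: π_A = (258 - Q)q_A - (66q_A). Setting ∂π_A/∂q_A = 0: 192 - 2q_A - (q_N) = 0.
Nimbus's profit: π_N = (258 - Q)q_N - (72q_N). Setting ∂π_N/∂q_N = 0: 186 - 2q_N - (q_A) = 0.
Best responses: q_A = (192 - q_N)/2, q_N = (186 - q_A)/2.
Substituting one into the other gives q_A = 66 and q_N = 60.
Total output Q = 66 + 60 = 126.

126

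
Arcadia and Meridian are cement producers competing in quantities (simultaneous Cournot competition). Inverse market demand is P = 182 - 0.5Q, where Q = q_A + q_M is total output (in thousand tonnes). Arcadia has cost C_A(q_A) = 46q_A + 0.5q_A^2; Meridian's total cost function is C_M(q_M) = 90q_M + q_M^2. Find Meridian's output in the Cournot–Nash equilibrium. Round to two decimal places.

20.17

Arcadia's profit: π_A = (182 - 0.5Q)q_A - (46q_A + (1/2)q_A²). Setting ∂π_A/∂q_A = 0: 136 - 2q_A - (1/2)(q_M) = 0.
Meridian's first-order condition: 92 - 3q_M - (1/2)(q_A) = 0.
So q_A = (136 - (1/2)q_M)/2 and q_M = (92 - (1/2)q_A)/3.
Solving the pair: q_A = 1448/23, q_M = 464/23.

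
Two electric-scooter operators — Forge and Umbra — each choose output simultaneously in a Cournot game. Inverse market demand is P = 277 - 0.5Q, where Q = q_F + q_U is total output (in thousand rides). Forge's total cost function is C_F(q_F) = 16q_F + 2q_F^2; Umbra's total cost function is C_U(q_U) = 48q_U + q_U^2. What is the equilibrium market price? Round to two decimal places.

219.95

Forge's profit: π_F = (277 - 0.5Q)q_F - (16q_F + 2q_F²). Setting ∂π_F/∂q_F = 0: 261 - 5q_F - (1/2)(q_U) = 0.
Umbra's first-order condition: 229 - 3q_U - (1/2)(q_F) = 0.
So q_F = (261 - (1/2)q_U)/5 and q_U = (229 - (1/2)q_F)/3.
Solving the pair: q_F = 45.3220, q_U = 68.7797.
Total output Q = 114.1017, so price P = 277 - (1/2)·114.1017 = 219.9492.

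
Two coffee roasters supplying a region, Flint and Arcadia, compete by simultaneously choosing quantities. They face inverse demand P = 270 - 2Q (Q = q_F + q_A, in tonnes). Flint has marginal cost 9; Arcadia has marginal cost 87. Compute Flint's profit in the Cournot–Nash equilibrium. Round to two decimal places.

Flint's profit: π_F = (270 - 2Q)q_F - (9q_F). Setting ∂π_F/∂q_F = 0: 261 - 4q_F - 2(q_A) = 0.
Arcadia's profit: π_A = (270 - 2Q)q_A - (87q_A). Setting ∂π_A/∂q_A = 0: 183 - 4q_A - 2(q_F) = 0.
Rearranging gives the reaction functions q_F = (261 - 2q_A)/4 and q_A = (183 - 2q_F)/4.
Substituting one into the other gives q_F = 113/2 and q_A = 35/2.
Price P = 270 - 2·74 = 122.
Flint's profit: (122 - 9)·(113/2) = 6384.5000.

6384.50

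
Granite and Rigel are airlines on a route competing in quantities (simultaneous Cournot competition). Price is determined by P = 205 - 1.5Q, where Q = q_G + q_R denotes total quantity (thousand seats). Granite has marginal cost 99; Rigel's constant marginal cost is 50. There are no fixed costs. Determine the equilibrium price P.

Granite's profit: π_G = (205 - 1.5Q)q_G - (99q_G). Setting ∂π_G/∂q_G = 0: 106 - 3q_G - (3/2)(q_R) = 0.
Rigel's first-order condition: 155 - 3q_R - (3/2)(q_G) = 0.
Best responses: q_G = (106 - (3/2)q_R)/3, q_R = (155 - (3/2)q_G)/3.
Substituting one into the other gives q_G = 38/3 and q_R = 136/3.
Total output Q = 58, so price P = 205 - (3/2)·58 = 118.

118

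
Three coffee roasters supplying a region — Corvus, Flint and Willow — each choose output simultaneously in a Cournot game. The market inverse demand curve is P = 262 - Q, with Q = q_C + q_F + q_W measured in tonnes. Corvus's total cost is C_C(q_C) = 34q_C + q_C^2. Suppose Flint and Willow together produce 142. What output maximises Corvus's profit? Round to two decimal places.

With rivals' combined output fixed at 142, Corvus's profit is π_C = (262 - 142 - q_C)q_C - (34q_C + q_C²) = (120 - q_C)q_C - (34q_C + q_C²).
∂π_C/∂q_C = 86 - 4q_C = 0, so q_C = 43/2.

21.50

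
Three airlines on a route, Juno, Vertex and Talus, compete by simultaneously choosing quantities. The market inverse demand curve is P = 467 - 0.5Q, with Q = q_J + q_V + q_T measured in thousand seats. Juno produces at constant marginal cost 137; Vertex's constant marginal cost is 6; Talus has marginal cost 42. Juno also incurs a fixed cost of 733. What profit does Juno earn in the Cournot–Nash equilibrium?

619

Juno's profit: π_J = (467 - 0.5Q)q_J - (137q_J). Setting ∂π_J/∂q_J = 0: 330 - q_J - (1/2)(q_V + q_T) = 0.
Vertex's profit: π_V = (467 - 0.5Q)q_V - (6q_V). Setting ∂π_V/∂q_V = 0: 461 - q_V - (1/2)(q_J + q_T) = 0.
Talus's first-order condition: 425 - q_T - (1/2)(q_J + q_V) = 0.
Adding the 3 conditions: 1216 − Q − Q = 0, i.e. Q = 608.
Back-substituting: q_J = (330 − 304)/(1/2) = 52, q_V = (461 − 304)/(1/2) = 314, q_T = (425 − 304)/(1/2) = 242.
Price P = 467 - (1/2)·608 = 163.
Juno's profit: (163 - 137)·52 - 733 = 619.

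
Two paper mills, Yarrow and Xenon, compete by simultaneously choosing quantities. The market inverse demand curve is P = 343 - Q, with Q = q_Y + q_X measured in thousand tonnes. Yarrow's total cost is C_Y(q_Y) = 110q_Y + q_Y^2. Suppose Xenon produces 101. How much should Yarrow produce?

33

With the rival's output fixed at 101, Yarrow's profit is π_Y = (343 - 101 - q_Y)q_Y - (110q_Y + q_Y²) = (242 - q_Y)q_Y - (110q_Y + q_Y²).
∂π_Y/∂q_Y = 132 - 4q_Y = 0, so q_Y = 33.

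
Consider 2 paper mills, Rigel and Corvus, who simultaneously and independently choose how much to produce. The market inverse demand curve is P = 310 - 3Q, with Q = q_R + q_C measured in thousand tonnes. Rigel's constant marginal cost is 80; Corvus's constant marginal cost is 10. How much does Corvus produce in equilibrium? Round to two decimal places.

Rigel's profit: π_R = (310 - 3Q)q_R - (80q_R). Setting ∂π_R/∂q_R = 0: 230 - 6q_R - 3(q_C) = 0.
Corvus's first-order condition: 300 - 6q_C - 3(q_R) = 0.
Rearranging gives the reaction functions q_R = (230 - 3q_C)/6 and q_C = (300 - 3q_R)/6.
Solving the pair: q_R = 160/9, q_C = 370/9.

41.11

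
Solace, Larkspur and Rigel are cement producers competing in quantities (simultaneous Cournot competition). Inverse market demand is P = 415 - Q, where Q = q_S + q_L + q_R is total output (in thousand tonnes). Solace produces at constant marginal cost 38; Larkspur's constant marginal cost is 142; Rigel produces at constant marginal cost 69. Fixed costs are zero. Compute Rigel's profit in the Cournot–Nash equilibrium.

Solace's profit: π_S = (415 - Q)q_S - (38q_S). Setting ∂π_S/∂q_S = 0: 377 - 2q_S - (q_L + q_R) = 0.
Larkspur's first-order condition: 273 - 2q_L - (q_S + q_R) = 0.
Rigel's first-order condition: 346 - 2q_R - (q_S + q_L) = 0.
Adding the 3 conditions: 996 − 2Q − 2Q = 0, i.e. Q = 249.
Back-substituting: q_S = (377 − 249) = 128, q_L = (273 − 249) = 24, q_R = (346 − 249) = 97.
Price P = 415 - 249 = 166.
Rigel's profit: (166 - 69)·97 = 9409.

9409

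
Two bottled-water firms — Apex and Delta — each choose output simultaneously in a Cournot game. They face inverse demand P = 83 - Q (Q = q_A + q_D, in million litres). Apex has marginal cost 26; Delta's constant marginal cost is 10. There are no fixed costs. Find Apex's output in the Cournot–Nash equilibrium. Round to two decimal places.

Apex's profit: π_A = (83 - Q)q_A - (26q_A). Setting ∂π_A/∂q_A = 0: 57 - 2q_A - (q_D) = 0.
Delta's first-order condition: 73 - 2q_D - (q_A) = 0.
So q_A = (57 - q_D)/2 and q_D = (73 - q_A)/2.
Substituting one into the other gives q_A = 41/3 and q_D = 89/3.

13.67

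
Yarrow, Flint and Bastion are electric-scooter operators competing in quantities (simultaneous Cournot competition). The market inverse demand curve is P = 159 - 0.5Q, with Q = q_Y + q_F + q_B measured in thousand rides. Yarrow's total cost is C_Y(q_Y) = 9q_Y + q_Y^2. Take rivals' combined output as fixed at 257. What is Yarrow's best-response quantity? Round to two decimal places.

7.17

With rivals' combined output fixed at 257, Yarrow's profit is π_Y = (159 - (1/2)·257 - (1/2)q_Y)q_Y - (9q_Y + q_Y²) = (61/2 - (1/2)q_Y)q_Y - (9q_Y + q_Y²).
∂π_Y/∂q_Y = 43/2 - 3q_Y = 0, so q_Y = 43/6.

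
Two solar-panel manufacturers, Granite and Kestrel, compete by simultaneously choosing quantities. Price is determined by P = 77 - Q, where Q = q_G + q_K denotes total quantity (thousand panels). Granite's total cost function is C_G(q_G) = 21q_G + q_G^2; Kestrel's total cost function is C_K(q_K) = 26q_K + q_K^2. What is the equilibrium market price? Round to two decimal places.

55.60

Granite's profit: π_G = (77 - Q)q_G - (21q_G + q_G²). Setting ∂π_G/∂q_G = 0: 56 - 4q_G - (q_K) = 0.
Kestrel's profit: π_K = (77 - Q)q_K - (26q_K + q_K²). Setting ∂π_K/∂q_K = 0: 51 - 4q_K - (q_G) = 0.
So q_G = (56 - q_K)/4 and q_K = (51 - q_G)/4.
Solving the pair: q_G = 173/15, q_K = 148/15.
Total output Q = 107/5, so price P = 77 - 107/5 = 278/5.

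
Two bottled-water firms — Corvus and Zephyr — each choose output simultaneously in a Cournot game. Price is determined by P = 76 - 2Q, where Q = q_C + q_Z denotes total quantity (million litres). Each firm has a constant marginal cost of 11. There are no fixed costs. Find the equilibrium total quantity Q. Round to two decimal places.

A representative firm's profit is π_i = q_i(76 - 2Q) - 11q_i.
First-order condition (treating rivals' output as given): 65 - 4q_i - 2q_j = 0.
By symmetry each firm produces the same amount; substituting q_j = q_i yields q_i = 65/6.
Total output Q = 65/6 + 65/6 = 65/3.

21.67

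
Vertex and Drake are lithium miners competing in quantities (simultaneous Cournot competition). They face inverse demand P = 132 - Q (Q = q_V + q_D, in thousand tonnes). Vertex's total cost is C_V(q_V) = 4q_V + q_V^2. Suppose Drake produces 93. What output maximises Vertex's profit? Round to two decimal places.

With the rival's output fixed at 93, Vertex's profit is π_V = (132 - 93 - q_V)q_V - (4q_V + q_V²) = (39 - q_V)q_V - (4q_V + q_V²).
∂π_V/∂q_V = 35 - 4q_V = 0, so q_V = 35/4.

8.75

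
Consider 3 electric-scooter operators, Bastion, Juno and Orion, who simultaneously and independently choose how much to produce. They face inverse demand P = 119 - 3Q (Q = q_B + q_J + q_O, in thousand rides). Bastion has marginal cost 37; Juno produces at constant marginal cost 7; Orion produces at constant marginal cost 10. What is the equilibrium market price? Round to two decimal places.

Bastion's profit: π_B = (119 - 3Q)q_B - (37q_B). Setting ∂π_B/∂q_B = 0: 82 - 6q_B - 3(q_J + q_O) = 0.
Juno's first-order condition: 112 - 6q_J - 3(q_B + q_O) = 0.
Orion's first-order condition: 109 - 6q_O - 3(q_B + q_J) = 0.
Adding the 3 first-order conditions: 303 − 12Q = 0, so Q = 101/4.
Back-substituting: q_B = (82 − 303/4)/3 = 25/12, q_J = (112 − 303/4)/3 = 145/12, q_O = (109 − 303/4)/3 = 133/12.
Total output Q = 101/4, so price P = 119 - 3·(101/4) = 173/4.

43.25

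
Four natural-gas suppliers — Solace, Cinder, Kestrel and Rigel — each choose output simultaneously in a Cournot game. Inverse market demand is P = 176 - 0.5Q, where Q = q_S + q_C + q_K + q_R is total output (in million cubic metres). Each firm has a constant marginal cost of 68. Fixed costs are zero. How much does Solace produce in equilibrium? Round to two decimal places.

43.20

A representative firm's profit is π_i = q_i(176 - 0.5Q) - 68q_i.
First-order condition (treating rivals' output as given): 108 - q_i - (1/2)·Σ_{j≠i} q_j = 0.
By symmetry each firm produces the same amount; substituting Σ_{j≠i} q_j = 3q_i yields q_i = 108/(5/2) = 216/5.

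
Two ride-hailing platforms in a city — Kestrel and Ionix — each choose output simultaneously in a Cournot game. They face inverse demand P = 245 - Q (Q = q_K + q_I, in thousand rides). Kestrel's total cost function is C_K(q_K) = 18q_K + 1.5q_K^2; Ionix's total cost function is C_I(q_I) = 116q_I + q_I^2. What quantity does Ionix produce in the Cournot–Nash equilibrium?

Kestrel's profit: π_K = (245 - Q)q_K - (18q_K + (3/2)q_K²). Setting ∂π_K/∂q_K = 0: 227 - 5q_K - (q_I) = 0.
Ionix's first-order condition: 129 - 4q_I - (q_K) = 0.
Best responses: q_K = (227 - q_I)/5, q_I = (129 - q_K)/4.
Solving the pair: q_K = 41, q_I = 22.

22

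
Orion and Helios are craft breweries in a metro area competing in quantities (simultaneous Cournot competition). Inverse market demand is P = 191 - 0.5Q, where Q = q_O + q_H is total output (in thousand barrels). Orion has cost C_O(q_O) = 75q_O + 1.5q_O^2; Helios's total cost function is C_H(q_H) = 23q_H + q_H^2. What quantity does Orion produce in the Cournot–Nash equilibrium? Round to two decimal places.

22.47

Orion's profit: π_O = (191 - 0.5Q)q_O - (75q_O + (3/2)q_O²). Setting ∂π_O/∂q_O = 0: 116 - 4q_O - (1/2)(q_H) = 0.
Helios's first-order condition: 168 - 3q_H - (1/2)(q_O) = 0.
Rearranging gives the reaction functions q_O = (116 - (1/2)q_H)/4 and q_H = (168 - (1/2)q_O)/3.
Solving the pair: q_O = 1056/47, q_H = 52.2553.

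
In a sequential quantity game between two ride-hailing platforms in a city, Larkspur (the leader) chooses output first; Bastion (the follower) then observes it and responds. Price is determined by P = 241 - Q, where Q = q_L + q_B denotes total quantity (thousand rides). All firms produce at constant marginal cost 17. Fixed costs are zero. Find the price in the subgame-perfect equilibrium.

Solve by backward induction. Given q_L, the follower Bastion maximises π_B = (241 - q_L - q_B)q_B - 17q_B.
∂π_B/∂q_B = 224 - q_L - 2q_B = 0 gives the reaction function q_B = (224 - q_L)/2.
Larkspur substitutes q_B(q_L) into its own profit: π_L = q_L(241 - q_L - (224 - q_L)/2) - 17q_L = (129 - (1/2)q_L)q_L - 17q_L.
Maximising: ∂π_L/∂q_L = 112 - q_L = 0, giving q_L = 112.
Then q_B = (224 - 112)/2 = 56.
Total output Q = 168, so price P = 241 - 168 = 73.

73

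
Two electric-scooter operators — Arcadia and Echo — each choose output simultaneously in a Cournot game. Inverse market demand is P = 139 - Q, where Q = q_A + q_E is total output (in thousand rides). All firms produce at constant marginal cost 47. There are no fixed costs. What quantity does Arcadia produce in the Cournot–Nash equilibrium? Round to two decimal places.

A representative firm's profit is π_i = q_i(139 - Q) - 47q_i.
First-order condition (treating rivals' output as given): 92 - 2q_i - q_j = 0.
By symmetry each firm produces the same amount; substituting q_j = q_i yields q_i = 92/3.

30.67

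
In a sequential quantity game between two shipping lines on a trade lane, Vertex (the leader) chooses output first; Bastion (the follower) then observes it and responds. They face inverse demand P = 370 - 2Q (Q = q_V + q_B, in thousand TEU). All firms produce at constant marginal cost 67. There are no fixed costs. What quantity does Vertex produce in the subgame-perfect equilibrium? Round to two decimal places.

The follower Bastion best-responds to any q_V: π_B = (370 - 2Q)q_B - 67q_B.
Follower FOC: 303 - 2q_V - 4q_B = 0, so q_B(q_V) = (303 - 2q_V)/4.
Vertex substitutes q_B(q_V) into its own profit: π_V = q_V(370 - 2q_V - (303 - 2q_V)/2) - 67q_V = (437/2 - q_V)q_V - 67q_V.
The leader's first-order condition 303/2 - 2q_V = 0 yields q_V = 303/4.
Then q_B = (303 - 2·(303/4))/4 = 303/8.

75.75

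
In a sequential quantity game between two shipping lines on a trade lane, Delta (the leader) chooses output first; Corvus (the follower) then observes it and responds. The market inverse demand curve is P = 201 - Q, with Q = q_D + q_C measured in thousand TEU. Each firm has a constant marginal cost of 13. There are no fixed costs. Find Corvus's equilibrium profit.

The follower Corvus best-responds to any q_D: π_C = (201 - Q)q_C - 13q_C.
Follower FOC: 188 - q_D - 2q_C = 0, so q_C(q_D) = (188 - q_D)/2.
The leader anticipates this reaction. Substituting into P = 201 - Q gives P = 107 - (1/2)q_D, so π_D = (107 - (1/2)q_D)q_D - 13q_D.
The leader's first-order condition 94 - q_D = 0 yields q_D = 94.
Then q_C = (188 - 94)/2 = 47.
Price P = 201 - 141 = 60.
Corvus's profit: (60 - 13)·47 = 2209.

2209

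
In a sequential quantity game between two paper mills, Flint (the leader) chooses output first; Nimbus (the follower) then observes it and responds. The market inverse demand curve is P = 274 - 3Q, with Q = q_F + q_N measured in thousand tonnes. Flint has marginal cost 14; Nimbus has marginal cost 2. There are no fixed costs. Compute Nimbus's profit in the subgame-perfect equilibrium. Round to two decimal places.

1825.33

The follower Nimbus best-responds to any q_F: π_N = (274 - 3Q)q_N - 2q_N.
Setting the follower's marginal profit to zero, 272 - 3q_F - 6q_N = 0, i.e. q_N = (272 - 3q_F)/6.
The leader anticipates this reaction. Substituting into P = 274 - 3Q gives P = 138 - (3/2)q_F, so π_F = (138 - (3/2)q_F)q_F - 14q_F.
Maximising: ∂π_F/∂q_F = 124 - 3q_F = 0, giving q_F = 124/3.
Then q_N = (272 - 3·(124/3))/6 = 74/3.
Price P = 274 - 3·66 = 76.
Nimbus's profit: (76 - 2)·(74/3) = 1825.3333.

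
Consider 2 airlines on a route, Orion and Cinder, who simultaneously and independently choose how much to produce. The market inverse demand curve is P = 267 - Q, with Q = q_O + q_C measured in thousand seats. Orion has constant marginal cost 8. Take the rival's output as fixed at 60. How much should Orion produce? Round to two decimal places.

99.50

With the rival's output fixed at 60, Orion's profit is π_O = (267 - 60 - q_O)q_O - (8q_O) = (207 - q_O)q_O - (8q_O).
∂π_O/∂q_O = 199 - 2q_O = 0, so q_O = 199/2.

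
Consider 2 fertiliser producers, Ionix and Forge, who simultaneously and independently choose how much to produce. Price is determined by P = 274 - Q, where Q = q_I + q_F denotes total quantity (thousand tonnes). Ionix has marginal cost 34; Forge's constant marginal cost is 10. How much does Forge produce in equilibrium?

Ionix's profit: π_I = (274 - Q)q_I - (34q_I). Setting ∂π_I/∂q_I = 0: 240 - 2q_I - (q_F) = 0.
Forge's profit: π_F = (274 - Q)q_F - (10q_F). Setting ∂π_F/∂q_F = 0: 264 - 2q_F - (q_I) = 0.
So q_I = (240 - q_F)/2 and q_F = (264 - q_I)/2.
Substituting one into the other gives q_I = 72 and q_F = 96.

96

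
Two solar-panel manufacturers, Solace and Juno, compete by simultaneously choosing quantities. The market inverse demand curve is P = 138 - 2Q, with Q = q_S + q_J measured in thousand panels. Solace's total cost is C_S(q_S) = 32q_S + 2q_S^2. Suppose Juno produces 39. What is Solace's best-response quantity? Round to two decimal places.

With the rival's output fixed at 39, Solace's profit is π_S = (138 - 2·39 - 2q_S)q_S - (32q_S + 2q_S²) = (60 - 2q_S)q_S - (32q_S + 2q_S²).
∂π_S/∂q_S = 28 - 8q_S = 0, so q_S = 7/2.

3.50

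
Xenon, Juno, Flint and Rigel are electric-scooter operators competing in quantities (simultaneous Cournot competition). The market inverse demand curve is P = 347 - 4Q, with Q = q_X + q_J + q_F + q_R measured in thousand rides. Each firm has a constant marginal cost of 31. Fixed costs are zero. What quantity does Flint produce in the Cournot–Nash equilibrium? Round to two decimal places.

A representative firm's profit is π_i = q_i(347 - 4Q) - 31q_i.
First-order condition (treating rivals' output as given): 316 - 8q_i - 4·Σ_{j≠i} q_j = 0.
By symmetry each firm produces the same amount; substituting Σ_{j≠i} q_j = 3q_i yields q_i = 316/20 = 79/5.

15.80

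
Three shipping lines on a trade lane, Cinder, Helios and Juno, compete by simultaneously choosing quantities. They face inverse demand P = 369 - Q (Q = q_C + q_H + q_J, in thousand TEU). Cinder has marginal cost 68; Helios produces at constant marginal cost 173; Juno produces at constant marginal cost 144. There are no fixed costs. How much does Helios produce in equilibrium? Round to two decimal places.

15.50

Cinder's profit: π_C = (369 - Q)q_C - (68q_C). Setting ∂π_C/∂q_C = 0: 301 - 2q_C - (q_H + q_J) = 0.
Helios's profit: π_H = (369 - Q)q_H - (173q_H). Setting ∂π_H/∂q_H = 0: 196 - 2q_H - (q_C + q_J) = 0.
Juno's first-order condition: 225 - 2q_J - (q_C + q_H) = 0.
Adding the 3 first-order conditions: 722 − 4Q = 0, so Q = 361/2.
Back-substituting: q_C = (301 − 361/2) = 241/2, q_H = (196 − 361/2) = 31/2, q_J = (225 − 361/2) = 89/2.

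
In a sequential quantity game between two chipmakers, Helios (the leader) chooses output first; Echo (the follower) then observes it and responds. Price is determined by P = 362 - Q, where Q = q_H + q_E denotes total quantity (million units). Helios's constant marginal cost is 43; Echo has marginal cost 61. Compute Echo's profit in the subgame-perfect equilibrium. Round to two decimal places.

4389.06

The follower Echo best-responds to any q_H: π_E = (362 - Q)q_E - 61q_E.
∂π_E/∂q_E = 301 - q_H - 2q_E = 0 gives the reaction function q_E = (301 - q_H)/2.
The leader anticipates this reaction. Substituting into P = 362 - Q gives P = 423/2 - (1/2)q_H, so π_H = (423/2 - (1/2)q_H)q_H - 43q_H.
Maximising: ∂π_H/∂q_H = 337/2 - q_H = 0, giving q_H = 337/2.
Then q_E = (301 - 337/2)/2 = 265/4.
Price P = 362 - 939/4 = 509/4.
Echo's profit: (509/4 - 61)·(265/4) = 4389.0625.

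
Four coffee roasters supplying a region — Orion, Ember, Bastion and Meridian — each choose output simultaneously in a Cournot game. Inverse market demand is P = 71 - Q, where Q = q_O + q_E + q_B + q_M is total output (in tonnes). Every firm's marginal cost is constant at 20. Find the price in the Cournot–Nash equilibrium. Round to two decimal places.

Each firm earns π_i = (71 - Q)q_i - 20q_i.
First-order condition (treating rivals' output as given): 51 - 2q_i - Σ_{j≠i} q_j = 0.
By symmetry each firm produces the same amount; substituting Σ_{j≠i} q_j = 3q_i yields q_i = 51/5.
Total output Q = 204/5, so price P = 71 - 204/5 = 151/5.

30.20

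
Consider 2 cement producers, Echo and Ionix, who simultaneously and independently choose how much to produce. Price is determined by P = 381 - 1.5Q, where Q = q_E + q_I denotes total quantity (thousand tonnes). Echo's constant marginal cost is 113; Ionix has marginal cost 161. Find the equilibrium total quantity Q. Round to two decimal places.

Echo's profit: π_E = (381 - 1.5Q)q_E - (113q_E). Setting ∂π_E/∂q_E = 0: 268 - 3q_E - (3/2)(q_I) = 0.
Ionix's profit: π_I = (381 - 1.5Q)q_I - (161q_I). Setting ∂π_I/∂q_I = 0: 220 - 3q_I - (3/2)(q_E) = 0.
Best responses: q_E = (268 - (3/2)q_I)/3, q_I = (220 - (3/2)q_E)/3.
Solving the pair: q_E = 632/9, q_I = 344/9.
Total output Q = 632/9 + 344/9 = 976/9.

108.44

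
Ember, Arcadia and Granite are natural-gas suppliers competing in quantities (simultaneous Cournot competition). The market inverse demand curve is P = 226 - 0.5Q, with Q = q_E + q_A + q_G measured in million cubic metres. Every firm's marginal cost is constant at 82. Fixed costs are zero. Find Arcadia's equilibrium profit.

Each firm earns π_i = (226 - 0.5Q)q_i - 82q_i.
Setting ∂π_i/∂q_i = 0 with rivals' quantities fixed: 144 - q_i - (1/2)·Σ_{j≠i} q_j = 0.
By symmetry each firm produces the same amount; substituting Σ_{j≠i} q_j = 2q_i yields q_i = 144/2 = 72.
Price P = 226 - (1/2)·216 = 118.
Arcadia's profit: (118 - 82)·72 = 2592.

2592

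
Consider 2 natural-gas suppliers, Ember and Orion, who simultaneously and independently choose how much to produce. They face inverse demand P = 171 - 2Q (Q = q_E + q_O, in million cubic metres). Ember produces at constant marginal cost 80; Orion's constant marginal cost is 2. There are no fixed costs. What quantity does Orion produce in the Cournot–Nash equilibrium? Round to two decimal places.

41.17

Ember's profit: π_E = (171 - 2Q)q_E - (80q_E). Setting ∂π_E/∂q_E = 0: 91 - 4q_E - 2(q_O) = 0.
Orion's profit: π_O = (171 - 2Q)q_O - (2q_O). Setting ∂π_O/∂q_O = 0: 169 - 4q_O - 2(q_E) = 0.
So q_E = (91 - 2q_O)/4 and q_O = (169 - 2q_E)/4.
Solving the pair: q_E = 13/6, q_O = 247/6.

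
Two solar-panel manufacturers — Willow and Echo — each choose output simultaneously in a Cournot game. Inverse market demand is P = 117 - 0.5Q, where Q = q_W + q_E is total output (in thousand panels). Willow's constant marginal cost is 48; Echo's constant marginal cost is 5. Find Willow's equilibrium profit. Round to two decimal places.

Willow's profit: π_W = (117 - 0.5Q)q_W - (48q_W). Setting ∂π_W/∂q_W = 0: 69 - q_W - (1/2)(q_E) = 0.
Echo's profit: π_E = (117 - 0.5Q)q_E - (5q_E). Setting ∂π_E/∂q_E = 0: 112 - q_E - (1/2)(q_W) = 0.
Best responses: q_W = (69 - (1/2)q_E), q_E = (112 - (1/2)q_W).
Solving the pair: q_W = 52/3, q_E = 310/3.
Price P = 117 - (1/2)·(362/3) = 170/3.
Willow's profit: (170/3 - 48)·(52/3) = 1352/9.

150.22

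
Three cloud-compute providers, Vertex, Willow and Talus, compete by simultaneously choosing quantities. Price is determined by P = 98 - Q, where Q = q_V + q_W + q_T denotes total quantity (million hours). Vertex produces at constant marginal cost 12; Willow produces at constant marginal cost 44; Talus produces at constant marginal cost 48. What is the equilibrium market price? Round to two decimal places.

Vertex's profit: π_V = (98 - Q)q_V - (12q_V). Setting ∂π_V/∂q_V = 0: 86 - 2q_V - (q_W + q_T) = 0.
Willow's profit: π_W = (98 - Q)q_W - (44q_W). Setting ∂π_W/∂q_W = 0: 54 - 2q_W - (q_V + q_T) = 0.
Talus's profit: π_T = (98 - Q)q_T - (48q_T). Setting ∂π_T/∂q_T = 0: 50 - 2q_T - (q_V + q_W) = 0.
Adding the 3 conditions: 190 − 2Q − 2Q = 0, i.e. Q = 95/2.
Back-substituting: q_V = (86 − 95/2) = 77/2, q_W = (54 − 95/2) = 13/2, q_T = (50 − 95/2) = 5/2.
Total output Q = 95/2, so price P = 98 - 95/2 = 101/2.

50.50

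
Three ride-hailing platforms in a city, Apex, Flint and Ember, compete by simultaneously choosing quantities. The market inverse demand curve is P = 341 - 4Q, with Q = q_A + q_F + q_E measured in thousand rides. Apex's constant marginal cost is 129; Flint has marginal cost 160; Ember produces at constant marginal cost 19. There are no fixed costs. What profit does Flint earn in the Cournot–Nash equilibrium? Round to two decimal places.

Apex's profit: π_A = (341 - 4Q)q_A - (129q_A). Setting ∂π_A/∂q_A = 0: 212 - 8q_A - 4(q_F + q_E) = 0.
Flint's profit: π_F = (341 - 4Q)q_F - (160q_F). Setting ∂π_F/∂q_F = 0: 181 - 8q_F - 4(q_A + q_E) = 0.
Ember's first-order condition: 322 - 8q_E - 4(q_A + q_F) = 0.
Adding the 3 first-order conditions: 715 − 16Q = 0, so Q = 715/16.
Back-substituting: q_A = (212 − 715/4)/4 = 133/16, q_F = (181 − 715/4)/4 = 9/16, q_E = (322 − 715/4)/4 = 573/16.
Price P = 341 - 4·(715/16) = 649/4.
Flint's profit: (649/4 - 160)·(9/16) = 81/64.

1.27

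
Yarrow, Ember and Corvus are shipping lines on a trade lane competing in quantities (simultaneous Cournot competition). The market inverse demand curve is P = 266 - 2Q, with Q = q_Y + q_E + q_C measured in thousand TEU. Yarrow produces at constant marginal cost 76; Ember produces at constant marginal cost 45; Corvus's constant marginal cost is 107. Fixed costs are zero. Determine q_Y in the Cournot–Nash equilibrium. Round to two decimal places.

Yarrow's profit: π_Y = (266 - 2Q)q_Y - (76q_Y). Setting ∂π_Y/∂q_Y = 0: 190 - 4q_Y - 2(q_E + q_C) = 0.
Ember's profit: π_E = (266 - 2Q)q_E - (45q_E). Setting ∂π_E/∂q_E = 0: 221 - 4q_E - 2(q_Y + q_C) = 0.
Corvus's first-order condition: 159 - 4q_C - 2(q_Y + q_E) = 0.
Summing all 3 equations gives 570 − 8Q = 0, hence Q = 285/4.
Back-substituting: q_Y = (190 − 285/2)/2 = 95/4, q_E = (221 − 285/2)/2 = 157/4, q_C = (159 − 285/2)/2 = 33/4.

23.75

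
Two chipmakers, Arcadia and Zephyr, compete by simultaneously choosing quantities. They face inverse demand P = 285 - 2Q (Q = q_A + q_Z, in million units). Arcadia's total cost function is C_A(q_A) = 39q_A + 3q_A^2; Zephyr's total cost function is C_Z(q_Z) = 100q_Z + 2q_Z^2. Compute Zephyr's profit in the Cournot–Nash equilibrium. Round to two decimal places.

1277.12

Arcadia's profit: π_A = (285 - 2Q)q_A - (39q_A + 3q_A²). Setting ∂π_A/∂q_A = 0: 246 - 10q_A - 2(q_Z) = 0.
Zephyr's first-order condition: 185 - 8q_Z - 2(q_A) = 0.
So q_A = (246 - 2q_Z)/10 and q_Z = (185 - 2q_A)/8.
Solving the pair: q_A = 799/38, q_Z = 679/38.
Price P = 285 - 2·(739/19) = 207.2105.
Zephyr's profit: 207.2105·(679/38) - 100·(679/38) - 2(679/38)² = 1277.1219.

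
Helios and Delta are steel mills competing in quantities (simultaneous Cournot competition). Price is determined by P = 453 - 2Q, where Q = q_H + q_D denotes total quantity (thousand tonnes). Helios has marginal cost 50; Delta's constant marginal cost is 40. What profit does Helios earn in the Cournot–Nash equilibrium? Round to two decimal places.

Helios's profit: π_H = (453 - 2Q)q_H - (50q_H). Setting ∂π_H/∂q_H = 0: 403 - 4q_H - 2(q_D) = 0.
Delta's first-order condition: 413 - 4q_D - 2(q_H) = 0.
Best responses: q_H = (403 - 2q_D)/4, q_D = (413 - 2q_H)/4.
Solving the pair: q_H = 131/2, q_D = 141/2.
Price P = 453 - 2·136 = 181.
Helios's profit: (181 - 50)·(131/2) = 8580.5000.

8580.50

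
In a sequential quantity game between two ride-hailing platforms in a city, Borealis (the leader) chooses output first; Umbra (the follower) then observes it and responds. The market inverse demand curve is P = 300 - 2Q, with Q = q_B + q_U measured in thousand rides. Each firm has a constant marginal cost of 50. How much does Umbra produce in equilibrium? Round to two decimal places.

The follower Umbra best-responds to any q_B: π_U = (300 - 2Q)q_U - 50q_U.
Setting the follower's marginal profit to zero, 250 - 2q_B - 4q_U = 0, i.e. q_U = (250 - 2q_B)/4.
Borealis substitutes q_U(q_B) into its own profit: π_B = q_B(300 - 2q_B - (250 - 2q_B)/2) - 50q_B = (175 - q_B)q_B - 50q_B.
The leader's first-order condition 125 - 2q_B = 0 yields q_B = 125/2.
Then q_U = (250 - 2·(125/2))/4 = 125/4.

31.25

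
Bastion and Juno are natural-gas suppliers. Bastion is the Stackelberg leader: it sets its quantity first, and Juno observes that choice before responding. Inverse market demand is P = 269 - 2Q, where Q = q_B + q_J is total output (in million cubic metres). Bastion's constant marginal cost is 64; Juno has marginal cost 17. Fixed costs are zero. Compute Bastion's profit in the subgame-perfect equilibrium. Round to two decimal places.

Solve by backward induction. Given q_B, the follower Juno maximises π_J = (269 - 2q_B - 2q_J)q_J - 17q_J.
Follower FOC: 252 - 2q_B - 4q_J = 0, so q_J(q_B) = (252 - 2q_B)/4.
The leader anticipates this reaction. Substituting into P = 269 - 2Q gives P = 143 - q_B, so π_B = (143 - q_B)q_B - 64q_B.
Maximising: ∂π_B/∂q_B = 79 - 2q_B = 0, giving q_B = 79/2.
Then q_J = (252 - 2·(79/2))/4 = 173/4.
Price P = 269 - 2·(331/4) = 207/2.
Bastion's profit: (207/2 - 64)·(79/2) = 1560.2500.

1560.25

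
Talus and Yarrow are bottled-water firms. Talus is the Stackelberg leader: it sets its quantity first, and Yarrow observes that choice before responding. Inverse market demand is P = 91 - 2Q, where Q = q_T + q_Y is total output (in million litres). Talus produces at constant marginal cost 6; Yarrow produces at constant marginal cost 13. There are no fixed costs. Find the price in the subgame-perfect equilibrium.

Solve by backward induction. Given q_T, the follower Yarrow maximises π_Y = (91 - 2q_T - 2q_Y)q_Y - 13q_Y.
∂π_Y/∂q_Y = 78 - 2q_T - 4q_Y = 0 gives the reaction function q_Y = (78 - 2q_T)/4.
Talus substitutes q_Y(q_T) into its own profit: π_T = q_T(91 - 2q_T - (78 - 2q_T)/2) - 6q_T = (52 - q_T)q_T - 6q_T.
Maximising: ∂π_T/∂q_T = 46 - 2q_T = 0, giving q_T = 23.
Then q_Y = (78 - 2·23)/4 = 8.
Total output Q = 31, so price P = 91 - 2·31 = 29.

29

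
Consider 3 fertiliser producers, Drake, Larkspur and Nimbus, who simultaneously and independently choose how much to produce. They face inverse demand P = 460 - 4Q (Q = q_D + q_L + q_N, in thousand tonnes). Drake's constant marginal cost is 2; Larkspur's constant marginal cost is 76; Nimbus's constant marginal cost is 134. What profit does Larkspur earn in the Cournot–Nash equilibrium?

2116

Drake's profit: π_D = (460 - 4Q)q_D - (2q_D). Setting ∂π_D/∂q_D = 0: 458 - 8q_D - 4(q_L + q_N) = 0.
Larkspur's profit: π_L = (460 - 4Q)q_L - (76q_L). Setting ∂π_L/∂q_L = 0: 384 - 8q_L - 4(q_D + q_N) = 0.
Nimbus's first-order condition: 326 - 8q_N - 4(q_D + q_L) = 0.
Adding the 3 first-order conditions: 1168 − 16Q = 0, so Q = 73.
Back-substituting: q_D = (458 − 292)/4 = 83/2, q_L = (384 − 292)/4 = 23, q_N = (326 − 292)/4 = 17/2.
Price P = 460 - 4·73 = 168.
Larkspur's profit: (168 - 76)·23 = 2116.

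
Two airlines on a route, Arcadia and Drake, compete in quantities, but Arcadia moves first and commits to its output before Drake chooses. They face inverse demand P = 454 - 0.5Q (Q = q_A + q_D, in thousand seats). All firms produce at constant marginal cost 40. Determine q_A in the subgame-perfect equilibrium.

Solve by backward induction. Given q_A, the follower Drake maximises π_D = (454 - (1/2)q_A - (1/2)q_D)q_D - 40q_D.
Setting the follower's marginal profit to zero, 414 - (1/2)q_A - q_D = 0, i.e. q_D = (414 - (1/2)q_A).
Arcadia substitutes q_D(q_A) into its own profit: π_A = q_A(454 - (1/2)q_A - (414 - (1/2)q_A)/2) - 40q_A = (247 - (1/4)q_A)q_A - 40q_A.
The leader's first-order condition 207 - (1/2)q_A = 0 yields q_A = 414.
Then q_D = (414 - (1/2)·414) = 207.

414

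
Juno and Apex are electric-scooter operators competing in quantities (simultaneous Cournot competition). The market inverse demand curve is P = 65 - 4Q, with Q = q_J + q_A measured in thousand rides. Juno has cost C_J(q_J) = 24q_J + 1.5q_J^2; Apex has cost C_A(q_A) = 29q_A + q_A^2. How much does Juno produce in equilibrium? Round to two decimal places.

Juno's profit: π_J = (65 - 4Q)q_J - (24q_J + (3/2)q_J²). Setting ∂π_J/∂q_J = 0: 41 - 11q_J - 4(q_A) = 0.
Apex's profit: π_A = (65 - 4Q)q_A - (29q_A + q_A²). Setting ∂π_A/∂q_A = 0: 36 - 10q_A - 4(q_J) = 0.
Best responses: q_J = (41 - 4q_A)/11, q_A = (36 - 4q_J)/10.
Solving the pair: q_J = 133/47, q_A = 116/47.

2.83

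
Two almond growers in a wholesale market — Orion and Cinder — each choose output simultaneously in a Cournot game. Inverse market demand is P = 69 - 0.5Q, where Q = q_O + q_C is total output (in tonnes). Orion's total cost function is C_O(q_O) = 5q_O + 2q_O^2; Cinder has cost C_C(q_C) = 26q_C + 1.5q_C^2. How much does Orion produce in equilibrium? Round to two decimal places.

11.87

Orion's profit: π_O = (69 - 0.5Q)q_O - (5q_O + 2q_O²). Setting ∂π_O/∂q_O = 0: 64 - 5q_O - (1/2)(q_C) = 0.
Cinder's profit: π_C = (69 - 0.5Q)q_C - (26q_C + (3/2)q_C²). Setting ∂π_C/∂q_C = 0: 43 - 4q_C - (1/2)(q_O) = 0.
Best responses: q_O = (64 - (1/2)q_C)/5, q_C = (43 - (1/2)q_O)/4.
Substituting one into the other gives q_O = 938/79 and q_C = 732/79.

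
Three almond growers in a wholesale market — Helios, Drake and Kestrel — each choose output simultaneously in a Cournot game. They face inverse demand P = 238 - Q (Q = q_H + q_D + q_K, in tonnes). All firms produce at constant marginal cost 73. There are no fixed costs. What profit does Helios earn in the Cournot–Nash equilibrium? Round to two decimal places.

1701.56

A representative firm's profit is π_i = q_i(238 - Q) - 73q_i.
Setting ∂π_i/∂q_i = 0 with rivals' quantities fixed: 165 - 2q_i - Σ_{j≠i} q_j = 0.
By symmetry each firm produces the same amount; substituting Σ_{j≠i} q_j = 2q_i yields q_i = 165/4.
Price P = 238 - 495/4 = 457/4.
Helios's profit: (457/4 - 73)·(165/4) = 1701.5625.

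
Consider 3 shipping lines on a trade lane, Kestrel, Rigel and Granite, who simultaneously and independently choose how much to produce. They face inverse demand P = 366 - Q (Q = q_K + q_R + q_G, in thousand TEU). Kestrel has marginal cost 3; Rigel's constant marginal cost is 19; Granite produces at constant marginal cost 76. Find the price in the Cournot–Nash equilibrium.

116

Kestrel's profit: π_K = (366 - Q)q_K - (3q_K). Setting ∂π_K/∂q_K = 0: 363 - 2q_K - (q_R + q_G) = 0.
Rigel's profit: π_R = (366 - Q)q_R - (19q_R). Setting ∂π_R/∂q_R = 0: 347 - 2q_R - (q_K + q_G) = 0.
Granite's first-order condition: 290 - 2q_G - (q_K + q_R) = 0.
Adding the 3 conditions: 1000 − 2Q − 2Q = 0, i.e. Q = 250.
Back-substituting: q_K = (363 − 250) = 113, q_R = (347 − 250) = 97, q_G = (290 − 250) = 40.
Total output Q = 250, so price P = 366 - 250 = 116.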